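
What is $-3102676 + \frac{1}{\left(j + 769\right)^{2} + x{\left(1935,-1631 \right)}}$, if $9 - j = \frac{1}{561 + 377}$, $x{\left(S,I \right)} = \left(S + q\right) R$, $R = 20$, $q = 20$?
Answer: $- \frac{1759080577449278800}{566955936569} \approx -3.1027 \cdot 10^{6}$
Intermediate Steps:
$x{\left(S,I \right)} = 400 + 20 S$ ($x{\left(S,I \right)} = \left(S + 20\right) 20 = \left(20 + S\right) 20 = 400 + 20 S$)
$j = \frac{8441}{938}$ ($j = 9 - \frac{1}{561 + 377} = 9 - \frac{1}{938} = \frac{8441}{938} \approx 8.9989$)
$-3102676 + \frac{1}{\left(j + 769\right)^{2} + x{\left(1935,-1631 \right)}} = -3102676 + \frac{1}{\left(\frac{8441}{938} + 769\right)^{2} + \left(400 + 20 \cdot 1935\right)} = -3102676 + \frac{1}{\left(\frac{729763}{938}\right)^{2} + \left(400 + 38700\right)} = -3102676 + \frac{1}{\frac{532554036169}{879844} + 39100} = -3102676 + \frac{1}{\frac{566955936569}{879844}} = -3102676 + \frac{879844}{566955936569} = - \frac{1759080577449278800}{566955936569}$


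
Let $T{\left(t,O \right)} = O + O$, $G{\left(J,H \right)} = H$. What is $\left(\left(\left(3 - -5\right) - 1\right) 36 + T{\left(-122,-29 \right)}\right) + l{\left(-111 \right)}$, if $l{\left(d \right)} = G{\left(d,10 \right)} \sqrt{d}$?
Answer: $194 + 10 i \sqrt{111} \approx 194.0 + 105.36 i$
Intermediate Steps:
$T{\left(t,O \right)} = 2 O$
$l{\left(d \right)} = 10 \sqrt{d}$
$\left(\left(\left(3 - -5\right) - 1\right) 36 + T{\left(-122,-29 \right)}\right) + l{\left(-111 \right)} = \left(\left(\left(3 - -5\right) - 1\right) 36 + 2 \left(-29\right)\right) + 10 \sqrt{-111} = \left(\left(\left(3 + 5\right) - 1\right) 36 - 58\right) + 10 i \sqrt{111} = \left(\left(8 - 1\right) 36 - 58\right) + 10 i \sqrt{111} = \left(7 \cdot 36 - 58\right) + 10 i \sqrt{111} = \left(252 - 58\right) + 10 i \sqrt{111} = 194 + 10 i \sqrt{111}$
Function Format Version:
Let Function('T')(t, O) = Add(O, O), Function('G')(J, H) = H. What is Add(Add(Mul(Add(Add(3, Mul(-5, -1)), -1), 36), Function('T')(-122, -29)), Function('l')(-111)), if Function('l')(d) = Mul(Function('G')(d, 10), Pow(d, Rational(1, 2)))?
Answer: Add(194, Mul(10, I, Pow(111, Rational(1, 2)))) ≈ Add(194.00, Mul(105.36, I))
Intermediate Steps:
Function('T')(t, O) = Mul(2, O)
Function('l')(d) = Mul(10, Pow(d, Rational(1, 2)))
Add(Add(Mul(Add(Add(3, Mul(-5, -1)), -1), 36), Function('T')(-122, -29)), Function('l')(-111)) = Add(Add(Mul(Add(Add(3, Mul(-5, -1)), -1), 36), Mul(2, -29)), Mul(10, Pow(-111, Rational(1, 2)))) = Add(Add(Mul(Add(Add(3, 5), -1), 36), -58), Mul(10, Mul(I, Pow(111, Rational(1, 2))))) = Add(Add(Mul(Add(8, -1), 36), -58), Mul(10, I, Pow(111, Rational(1, 2)))) = Add(Add(Mul(7, 36), -58), Mul(10, I, Pow(111, Rational(1, 2)))) = Add(Add(252, -58), Mul(10, I, Pow(111, Rational(1, 2)))) = Add(194, Mul(10, I, Pow(111, Rational(1, 2))))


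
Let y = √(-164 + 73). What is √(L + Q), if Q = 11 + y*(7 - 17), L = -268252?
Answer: √(-268241 - 10*I*√91) ≈ 0.092 - 517.92*I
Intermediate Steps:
y = I*√91 (y = √(-91) = I*√91 ≈ 9.5394*I)
Q = 11 - 10*I*√91 (Q = 11 + (I*√91)*(7 - 17) = 11 + (I*√91)*(-10) = 11 - 10*I*√91 ≈ 11.0 - 95.394*I)
√(L + Q) = √(-268252 + (11 - 10*I*√91)) = √(-268241 - 10*I*√91)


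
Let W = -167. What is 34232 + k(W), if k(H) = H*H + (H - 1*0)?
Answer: 61954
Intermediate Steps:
k(H) = H + H² (k(H) = H² + (H + 0) = H² + H = H + H²)
34232 + k(W) = 34232 - 167*(1 - 167) = 34232 - 167*(-166) = 34232 + 27722 = 61954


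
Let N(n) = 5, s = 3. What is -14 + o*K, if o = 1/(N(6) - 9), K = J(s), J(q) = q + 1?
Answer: -15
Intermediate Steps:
J(q) = 1 + q
K = 4 (K = 1 + 3 = 4)
o = -¼ (o = 1/(5 - 9) = 1/(-4) = -¼ ≈ -0.25000)
-14 + o*K = -14 - ¼*4 = -14 - 1 = -15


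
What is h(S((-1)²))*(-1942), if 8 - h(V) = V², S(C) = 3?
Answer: 1942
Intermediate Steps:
h(V) = 8 - V²
h(S((-1)²))*(-1942) = (8 - 1*3²)*(-1942) = (8 - 1*9)*(-1942) = (8 - 9)*(-1942) = -1*(-1942) = 1942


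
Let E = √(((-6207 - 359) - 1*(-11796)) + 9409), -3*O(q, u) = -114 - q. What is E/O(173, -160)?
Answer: 3*√14639/287 ≈ 1.2647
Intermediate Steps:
O(q, u) = 38 + q/3 (O(q, u) = -(-114 - q)/3 = 38 + q/3)
E = √14639 (E = √((-6566 + 11796) + 9409) = √(5230 + 9409) = √14639 ≈ 120.99)
E/O(173, -160) = √14639/(38 + (⅓)*173) = √14639/(38 + 173/3) = √14639/(287/3) = √14639*(3/287) = 3*√14639/287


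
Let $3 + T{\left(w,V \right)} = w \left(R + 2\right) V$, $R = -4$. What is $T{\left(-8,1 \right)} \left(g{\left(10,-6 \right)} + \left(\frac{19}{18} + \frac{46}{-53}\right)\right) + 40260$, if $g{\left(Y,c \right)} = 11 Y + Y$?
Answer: $\frac{39898607}{954} \approx 41822.0$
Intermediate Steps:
$g{\left(Y,c \right)} = 12 Y$
$T{\left(w,V \right)} = -3 - 2 V w$ ($T{\left(w,V \right)} = -3 + w \left(-4 + 2\right) V = -3 + w \left(- 2 V\right) = -3 - 2 V w$)
$T{\left(-8,1 \right)} \left(g{\left(10,-6 \right)} + \left(\frac{19}{18} + \frac{46}{-53}\right)\right) + 40260 = \left(-3 - 2 \left(-8\right)\right) \left(12 \cdot 10 + \left(\frac{19}{18} + \frac{46}{-53}\right)\right) + 40260 = \left(-3 + 16\right) \left(120 + \left(19 \cdot \frac{1}{18} + 46 \left(- \frac{1}{53}\right)\right)\right) + 40260 = 13 \left(120 + \left(\frac{19}{18} - \frac{46}{53}\right)\right) + 40260 = 13 \left(120 + \frac{179}{954}\right) + 40260 = 13 \cdot \frac{114659}{954} + 40260 = \frac{1490567}{954} + 40260 = \frac{39898607}{954}$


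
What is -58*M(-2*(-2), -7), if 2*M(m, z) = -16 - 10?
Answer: 754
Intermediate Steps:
M(m, z) = -13 (M(m, z) = (-16 - 10)/2 = (½)*(-26) = -13)
-58*M(-2*(-2), -7) = -58*(-13) = 754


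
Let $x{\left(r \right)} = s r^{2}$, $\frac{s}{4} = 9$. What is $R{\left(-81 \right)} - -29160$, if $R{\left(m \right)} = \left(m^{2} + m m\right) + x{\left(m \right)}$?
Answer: $278478$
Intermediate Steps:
$s = 36$ ($s = 4 \cdot 9 = 36$)
$x{\left(r \right)} = 36 r^{2}$
$R{\left(m \right)} = 38 m^{2}$ ($R{\left(m \right)} = \left(m^{2} + m m\right) + 36 m^{2} = \left(m^{2} + m^{2}\right) + 36 m^{2} = 2 m^{2} + 36 m^{2} = 38 m^{2}$)
$R{\left(-81 \right)} - -29160 = 38 \left(-81\right)^{2} - -29160 = 38 \cdot 6561 + 29160 = 249318 + 29160 = 278478$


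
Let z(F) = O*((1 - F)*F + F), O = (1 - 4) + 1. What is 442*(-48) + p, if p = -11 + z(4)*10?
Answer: -21067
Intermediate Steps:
O = -2 (O = -3 + 1 = -2)
z(F) = -2*F - 2*F*(1 - F) (z(F) = -2*((1 - F)*F + F) = -2*(F*(1 - F) + F) = -2*(F + F*(1 - F)) = -2*F - 2*F*(1 - F))
p = 149 (p = -11 + (2*4*(-2 + 4))*10 = -11 + (2*4*2)*10 = -11 + 16*10 = -11 + 160 = 149)
442*(-48) + p = 442*(-48) + 149 = -21216 + 149 = -21067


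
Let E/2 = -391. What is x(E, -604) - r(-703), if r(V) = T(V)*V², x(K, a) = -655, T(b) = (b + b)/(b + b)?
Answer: -494864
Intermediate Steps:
E = -782 (E = 2*(-391) = -782)
T(b) = 1 (T(b) = (2*b)/((2*b)) = (2*b)*(1/(2*b)) = 1)
r(V) = V² (r(V) = 1*V² = V²)
x(E, -604) - r(-703) = -655 - 1*(-703)² = -655 - 1*494209 = -655 - 494209 = -494864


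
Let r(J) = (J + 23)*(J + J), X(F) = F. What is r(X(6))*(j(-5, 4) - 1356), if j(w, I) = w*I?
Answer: -478848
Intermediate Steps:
j(w, I) = I*w
r(J) = 2*J*(23 + J) (r(J) = (23 + J)*(2*J) = 2*J*(23 + J))
r(X(6))*(j(-5, 4) - 1356) = (2*6*(23 + 6))*(4*(-5) - 1356) = (2*6*29)*(-20 - 1356) = 348*(-1376) = -478848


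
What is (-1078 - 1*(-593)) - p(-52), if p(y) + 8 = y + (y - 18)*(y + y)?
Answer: -7705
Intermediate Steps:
p(y) = -8 + y + 2*y*(-18 + y) (p(y) = -8 + (y + (y - 18)*(y + y)) = -8 + (y + (-18 + y)*(2*y)) = -8 + (y + 2*y*(-18 + y)) = -8 + y + 2*y*(-18 + y))
(-1078 - 1*(-593)) - p(-52) = (-1078 - 1*(-593)) - (-8 - 35*(-52) + 2*(-52)²) = (-1078 + 593) - (-8 + 1820 + 2*2704) = -485 - (-8 + 1820 + 5408) = -485 - 1*7220 = -485 - 7220 = -7705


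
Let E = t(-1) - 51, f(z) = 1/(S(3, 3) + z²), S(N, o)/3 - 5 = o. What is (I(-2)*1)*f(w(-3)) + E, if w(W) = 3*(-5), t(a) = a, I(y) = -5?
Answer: -12953/249 ≈ -52.020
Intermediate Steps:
S(N, o) = 15 + 3*o
w(W) = -15
f(z) = 1/(24 + z²) (f(z) = 1/((15 + 3*3) + z²) = 1/((15 + 9) + z²) = 1/(24 + z²))
E = -52 (E = -1 - 51 = -52)
(I(-2)*1)*f(w(-3)) + E = (-5*1)/(24 + (-15)²) - 52 = -5/(24 + 225) - 52 = -5/249 - 52 = -12953/249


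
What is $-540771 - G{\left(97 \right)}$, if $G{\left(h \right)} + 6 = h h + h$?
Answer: $-550271$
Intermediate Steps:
$G{\left(h \right)} = -6 + h + h^{2}$ ($G{\left(h \right)} = -6 + \left(h h + h\right) = -6 + \left(h^{2} + h\right) = -6 + \left(h + h^{2}\right) = -6 + h + h^{2}$)
$-540771 - G{\left(97 \right)} = -540771 - \left(-6 + 97 + 97^{2}\right) = -540771 - \left(-6 + 97 + 9409\right) = -540771 - 9500 = -550271$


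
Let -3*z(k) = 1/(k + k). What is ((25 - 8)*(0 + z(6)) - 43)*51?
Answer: -26605/12 ≈ -2217.1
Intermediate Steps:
z(k) = -1/(6*k) (z(k) = -1/(3*(k + k)) = -1/(2*k)/3 = -1/(6*k))
((25 - 8)*(0 + z(6)) - 43)*51 = ((25 - 8)*(0 - ⅙/6) - 43)*51 = (17*(0 - ⅙*⅙) - 43)*51 = (17*(0 - 1/36) - 43)*51 = (17*(-1/36) - 43)*51 = (-17/36 - 43)*51 = -1565/36*51 = -26605/12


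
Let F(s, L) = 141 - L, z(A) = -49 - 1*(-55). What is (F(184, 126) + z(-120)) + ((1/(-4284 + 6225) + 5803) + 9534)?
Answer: 29809879/1941 ≈ 15358.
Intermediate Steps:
z(A) = 6 (z(A) = -49 + 55 = 6)
(F(184, 126) + z(-120)) + ((1/(-4284 + 6225) + 5803) + 9534) = ((141 - 1*126) + 6) + ((1/(-4284 + 6225) + 5803) + 9534) = ((141 - 126) + 6) + ((1/1941 + 5803) + 9534) = (15 + 6) + ((1/1941 + 5803) + 9534) = 21 + (11263624/1941 + 9534) = 21 + 29769118/1941 = 29809879/1941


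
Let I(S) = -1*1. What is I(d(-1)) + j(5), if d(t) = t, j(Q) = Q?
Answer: 4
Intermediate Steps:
I(S) = -1
I(d(-1)) + j(5) = -1 + 5 = 4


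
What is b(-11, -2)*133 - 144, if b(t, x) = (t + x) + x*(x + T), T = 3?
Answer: -2139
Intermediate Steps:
b(t, x) = t + x + x*(3 + x) (b(t, x) = (t + x) + x*(x + 3) = (t + x) + x*(3 + x) = t + x + x*(3 + x))
b(-11, -2)*133 - 144 = (-11 + (-2)² + 4*(-2))*133 - 144 = (-11 + 4 - 8)*133 - 144 = -15*133 - 144 = -1995 - 144 = -2139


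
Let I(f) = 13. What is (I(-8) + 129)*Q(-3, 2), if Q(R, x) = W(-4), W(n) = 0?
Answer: 0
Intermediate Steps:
Q(R, x) = 0
(I(-8) + 129)*Q(-3, 2) = (13 + 129)*0 = 142*0 = 0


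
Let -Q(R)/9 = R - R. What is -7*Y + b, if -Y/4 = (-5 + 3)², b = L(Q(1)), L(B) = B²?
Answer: 112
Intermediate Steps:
Q(R) = 0 (Q(R) = -9*(R - R) = -9*0 = 0)
b = 0 (b = 0² = 0)
Y = -16 (Y = -4*(-5 + 3)² = -4*(-2)² = -4*4 = -16)
-7*Y + b = -7*(-16) + 0 = 112 + 0 = 112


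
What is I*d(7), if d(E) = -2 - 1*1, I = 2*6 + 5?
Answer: -51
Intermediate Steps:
I = 17 (I = 12 + 5 = 17)
d(E) = -3 (d(E) = -2 - 1 = -3)
I*d(7) = 17*(-3) = -51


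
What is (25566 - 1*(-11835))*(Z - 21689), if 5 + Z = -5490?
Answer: -1016708784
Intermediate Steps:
Z = -5495 (Z = -5 - 5490 = -5495)
(25566 - 1*(-11835))*(Z - 21689) = (25566 - 1*(-11835))*(-5495 - 21689) = (25566 + 11835)*(-27184) = 37401*(-27184) = -1016708784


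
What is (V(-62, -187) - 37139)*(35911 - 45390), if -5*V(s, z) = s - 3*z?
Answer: 1764932926/5 ≈ 3.5299e+8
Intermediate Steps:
V(s, z) = -s/5 + 3*z/5 (V(s, z) = -(s - 3*z)/5 = -s/5 + 3*z/5)
(V(-62, -187) - 37139)*(35911 - 45390) = ((-⅕*(-62) + (⅗)*(-187)) - 37139)*(35911 - 45390) = ((62/5 - 561/5) - 37139)*(-9479) = (-499/5 - 37139)*(-9479) = -186194/5*(-9479) = 1764932926/5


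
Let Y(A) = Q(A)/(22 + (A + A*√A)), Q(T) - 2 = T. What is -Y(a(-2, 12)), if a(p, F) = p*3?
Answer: 8/59 + 3*I*√6/59 ≈ 0.13559 + 0.12455*I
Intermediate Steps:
Q(T) = 2 + T
a(p, F) = 3*p
Y(A) = (2 + A)/(22 + A + A^(3/2)) (Y(A) = (2 + A)/(22 + (A + A*√A)) = (2 + A)/(22 + (A + A^(3/2))) = (2 + A)/(22 + A + A^(3/2)))
-Y(a(-2, 12)) = -(2 + 3*(-2))/(22 + 3*(-2) + (3*(-2))^(3/2)) = -(2 - 6)/(22 - 6 + (-6)^(3/2)) = -(-4)/(22 - 6 - 6*I*√6) = -(-4)/(16 - 6*I*√6) = 4/(16 - 6*I*√6)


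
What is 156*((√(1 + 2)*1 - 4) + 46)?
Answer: 6552 + 156*√3 ≈ 6822.2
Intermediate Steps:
156*((√(1 + 2)*1 - 4) + 46) = 156*((√3*1 - 4) + 46) = 156*((√3 - 4) + 46) = 156*((-4 + √3) + 46) = 156*(42 + √3) = 6552 + 156*√3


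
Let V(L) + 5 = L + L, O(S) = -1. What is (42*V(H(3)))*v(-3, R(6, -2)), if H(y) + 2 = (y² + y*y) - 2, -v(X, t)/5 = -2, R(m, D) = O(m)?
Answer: 9660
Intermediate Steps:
R(m, D) = -1
v(X, t) = 10 (v(X, t) = -5*(-2) = 10)
H(y) = -4 + 2*y² (H(y) = -2 + ((y² + y*y) - 2) = -2 + ((y² + y²) - 2) = -2 + (2*y² - 2) = -2 + (-2 + 2*y²) = -4 + 2*y²)
V(L) = -5 + 2*L (V(L) = -5 + (L + L) = -5 + 2*L)
(42*V(H(3)))*v(-3, R(6, -2)) = (42*(-5 + 2*(-4 + 2*3²)))*10 = (42*(-5 + 2*(-4 + 2*9)))*10 = (42*(-5 + 2*(-4 + 18)))*10 = (42*(-5 + 2*14))*10 = (42*(-5 + 28))*10 = (42*23)*10 = 966*10 = 9660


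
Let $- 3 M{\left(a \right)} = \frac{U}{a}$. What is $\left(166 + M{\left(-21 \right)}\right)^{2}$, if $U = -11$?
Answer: $\frac{109139809}{3969} \approx 27498.0$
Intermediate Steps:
$M{\left(a \right)} = \frac{11}{3 a}$ ($M{\left(a \right)} = - \frac{\left(-11\right) \frac{1}{a}}{3} = \frac{11}{3 a}$)
$\left(166 + M{\left(-21 \right)}\right)^{2} = \left(166 + \frac{11}{3 \left(-21\right)}\right)^{2} = \left(166 + \frac{11}{3} \left(- \frac{1}{21}\right)\right)^{2} = \left(166 - \frac{11}{63}\right)^{2} = \left(\frac{10447}{63}\right)^{2} = \frac{109139809}{3969}$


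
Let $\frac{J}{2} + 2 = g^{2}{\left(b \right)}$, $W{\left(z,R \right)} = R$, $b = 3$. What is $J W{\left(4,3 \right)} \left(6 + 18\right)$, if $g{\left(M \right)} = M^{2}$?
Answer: $11376$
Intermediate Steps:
$J = 158$ ($J = -4 + 2 \left(3^{2}\right)^{2} = -4 + 2 \cdot 9^{2} = -4 + 2 \cdot 81 = -4 + 162 = 158$)
$J W{\left(4,3 \right)} \left(6 + 18\right) = 158 \cdot 3 \left(6 + 18\right) = 474 \cdot 24 = 11376$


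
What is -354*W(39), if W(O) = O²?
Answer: -538434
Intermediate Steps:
-354*W(39) = -354*39² = -354*1521 = -538434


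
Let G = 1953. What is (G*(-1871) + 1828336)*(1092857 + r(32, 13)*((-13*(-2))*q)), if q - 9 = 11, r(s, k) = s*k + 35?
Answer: -2423428028079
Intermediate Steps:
r(s, k) = 35 + k*s (r(s, k) = k*s + 35 = 35 + k*s)
q = 20 (q = 9 + 11 = 20)
(G*(-1871) + 1828336)*(1092857 + r(32, 13)*((-13*(-2))*q)) = (1953*(-1871) + 1828336)*(1092857 + (35 + 13*32)*(-13*(-2)*20)) = (-3654063 + 1828336)*(1092857 + (35 + 416)*(26*20)) = -1825727*(1092857 + 451*520) = -1825727*(1092857 + 234520) = -1825727*1327377 = -2423428028079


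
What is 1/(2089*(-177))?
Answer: -1/369753 ≈ -2.7045e-6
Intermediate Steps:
1/(2089*(-177)) = 1/(-369753) = -1/369753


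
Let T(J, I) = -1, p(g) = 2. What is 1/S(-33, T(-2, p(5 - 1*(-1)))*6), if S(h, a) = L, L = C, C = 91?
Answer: 1/91 ≈ 0.010989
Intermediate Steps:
L = 91
S(h, a) = 91
1/S(-33, T(-2, p(5 - 1*(-1)))*6) = 1/91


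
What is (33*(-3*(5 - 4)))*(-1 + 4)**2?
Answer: -891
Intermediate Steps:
(33*(-3*(5 - 4)))*(-1 + 4)**2 = (33*(-3*1))*3**2 = (33*(-3))*9 = -99*9 = -891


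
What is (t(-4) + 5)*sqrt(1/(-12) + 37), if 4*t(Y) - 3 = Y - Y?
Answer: 23*sqrt(1329)/24 ≈ 34.936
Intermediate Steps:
t(Y) = 3/4 (t(Y) = 3/4 + (Y - Y)/4 = 3/4 + (1/4)*0 = 3/4 + 0 = 3/4)
(t(-4) + 5)*sqrt(1/(-12) + 37) = (3/4 + 5)*sqrt(1/(-12) + 37) = 23*sqrt(-1/12 + 37)/4 = 23*sqrt(443/12)/4 = 23*(sqrt(1329)/6)/4 = 23*sqrt(1329)/24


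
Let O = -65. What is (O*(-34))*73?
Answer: 161330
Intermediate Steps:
(O*(-34))*73 = -65*(-34)*73 = 2210*73 = 161330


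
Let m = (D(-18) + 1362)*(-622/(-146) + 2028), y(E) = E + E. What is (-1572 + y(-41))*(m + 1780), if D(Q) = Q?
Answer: -330004525240/73 ≈ -4.5206e+9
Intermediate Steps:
y(E) = 2*E
m = 199389120/73 (m = (-18 + 1362)*(-622/(-146) + 2028) = 1344*(-622*(-1/146) + 2028) = 1344*(311/73 + 2028) = 1344*(148355/73) = 199389120/73 ≈ 2.7314e+6)
(-1572 + y(-41))*(m + 1780) = (-1572 + 2*(-41))*(199389120/73 + 1780) = (-1572 - 82)*(199519060/73) = -1654*199519060/73 = -330004525240/73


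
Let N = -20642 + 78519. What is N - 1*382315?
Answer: -324438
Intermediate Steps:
N = 57877
N - 1*382315 = 57877 - 1*382315 = 57877 - 382315 = -324438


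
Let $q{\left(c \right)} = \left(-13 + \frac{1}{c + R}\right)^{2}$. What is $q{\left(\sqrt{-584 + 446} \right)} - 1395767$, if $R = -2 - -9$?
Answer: $\frac{- 124208041 i - 19538398 \sqrt{138}}{14 \sqrt{138} + 89 i} \approx -1.3956 \cdot 10^{6} + 1.6289 i$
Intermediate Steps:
$R = 7$ ($R = -2 + 9 = 7$)
$q{\left(c \right)} = \left(-13 + \frac{1}{7 + c}\right)^{2}$ ($q{\left(c \right)} = \left(-13 + \frac{1}{c + 7}\right)^{2} = \left(-13 + \frac{1}{7 + c}\right)^{2}$)
$q{\left(\sqrt{-584 + 446} \right)} - 1395767 = \frac{\left(90 + 13 \sqrt{-584 + 446}\right)^{2}}{\left(7 + \sqrt{-584 + 446}\right)^{2}} - 1395767 = \frac{\left(90 + 13 \sqrt{-138}\right)^{2}}{\left(7 + \sqrt{-138}\right)^{2}} - 1395767 = \frac{\left(90 + 13 i \sqrt{138}\right)^{2}}{\left(7 + i \sqrt{138}\right)^{2}} - 1395767 = -1395767 + \frac{\left(90 + 13 i \sqrt{138}\right)^{2}}{\left(7 + i \sqrt{138}\right)^{2}}$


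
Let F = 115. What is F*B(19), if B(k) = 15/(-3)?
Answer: -575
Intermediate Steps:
B(k) = -5 (B(k) = 15*(-⅓) = -5)
F*B(19) = 115*(-5) = -575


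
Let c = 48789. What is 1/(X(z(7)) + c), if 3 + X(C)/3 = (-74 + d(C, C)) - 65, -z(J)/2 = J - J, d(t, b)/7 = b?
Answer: 1/48363 ≈ 2.0677e-5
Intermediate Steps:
d(t, b) = 7*b
z(J) = 0 (z(J) = -2*(J - J) = -2*0 = 0)
X(C) = -426 + 21*C (X(C) = -9 + 3*((-74 + 7*C) - 65) = -9 + 3*(-139 + 7*C) = -9 + (-417 + 21*C) = -426 + 21*C)
1/(X(z(7)) + c) = 1/((-426 + 21*0) + 48789) = 1/((-426 + 0) + 48789) = 1/(-426 + 48789) = 1/48363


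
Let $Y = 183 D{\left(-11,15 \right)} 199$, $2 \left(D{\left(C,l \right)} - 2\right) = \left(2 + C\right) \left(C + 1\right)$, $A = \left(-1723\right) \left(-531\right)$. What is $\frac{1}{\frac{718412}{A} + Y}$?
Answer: $\frac{914913}{1565964894299} \approx 5.8425 \cdot 10^{-7}$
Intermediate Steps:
$A = 914913$
$D{\left(C,l \right)} = 2 + \frac{\left(1 + C\right) \left(2 + C\right)}{2}$ ($D{\left(C,l \right)} = 2 + \frac{\left(2 + C\right) \left(C + 1\right)}{2} = 2 + \frac{\left(2 + C\right) \left(1 + C\right)}{2} = 2 + \frac{\left(1 + C\right) \left(2 + C\right)}{2}$)
$Y = 1711599$ ($Y = 183 \left(3 + \frac{\left(-11\right)^{2}}{2} + \frac{3}{2} \left(-11\right)\right) 199 = 183 \left(3 + \frac{1}{2} \cdot 121 - \frac{33}{2}\right) 199 = 183 \left(3 + \frac{121}{2} - \frac{33}{2}\right) 199 = 183 \cdot 47 \cdot 199 = 8601 \cdot 199 = 1711599$)
$\frac{1}{\frac{718412}{A} + Y} = \frac{1}{\frac{718412}{914913} + 1711599} = \frac{1}{\frac{1565964894299}{914913}} = \frac{914913}{1565964894299}$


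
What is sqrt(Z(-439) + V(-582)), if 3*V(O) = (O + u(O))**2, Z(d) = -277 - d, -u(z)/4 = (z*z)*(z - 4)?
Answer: sqrt(210128645901963054) ≈ 4.5840e+8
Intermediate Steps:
u(z) = -4*z**2*(-4 + z) (u(z) = -4*z*z*(z - 4) = -4*z**2*(-4 + z))
V(O) = (O + 4*O**2*(4 - O))**2/3
sqrt(Z(-439) + V(-582)) = sqrt((-277 - 1*(-439)) + (1/3)*(-582)**2*(-1 + 4*(-582)*(-4 - 582))**2) = sqrt((-277 + 439) + (1/3)*338724*(-1 + 4*(-582)*(-586))**2) = sqrt(162 + (1/3)*338724*(-1 + 1364208)**2) = sqrt(162 + (1/3)*338724*1364207**2) = sqrt(162 + (1/3)*338724*1861060738849) = sqrt(162 + 210128645901962892) = sqrt(210128645901963054)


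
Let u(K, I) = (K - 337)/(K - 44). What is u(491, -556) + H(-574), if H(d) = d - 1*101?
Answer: -301571/447 ≈ -674.66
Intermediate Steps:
H(d) = -101 + d (H(d) = d - 101 = -101 + d)
u(K, I) = (-337 + K)/(-44 + K)
u(491, -556) + H(-574) = (-337 + 491)/(-44 + 491) + (-101 - 574) = 154/447 - 675 = -301571/447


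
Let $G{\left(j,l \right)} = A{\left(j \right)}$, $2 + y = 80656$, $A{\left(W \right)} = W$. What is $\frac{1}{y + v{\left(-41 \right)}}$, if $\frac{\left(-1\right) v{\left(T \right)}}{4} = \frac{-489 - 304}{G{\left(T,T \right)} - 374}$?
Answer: $\frac{415}{33468238} \approx 1.24 \cdot 10^{-5}$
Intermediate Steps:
$y = 80654$ ($y = -2 + 80656 = 80654$)
$G{\left(j,l \right)} = j$
$v{\left(T \right)} = \frac{3172}{-374 + T}$ ($v{\left(T \right)} = - 4 \frac{-489 - 304}{T - 374} = - 4 \left(- \frac{793}{-374 + T}\right) = \frac{3172}{-374 + T}$)
$\frac{1}{y + v{\left(-41 \right)}} = \frac{1}{80654 + \frac{3172}{-374 - 41}} = \frac{1}{80654 + \frac{3172}{-415}} = \frac{1}{80654 + 3172 \left(- \frac{1}{415}\right)} = \frac{1}{80654 - \frac{3172}{415}} = \frac{1}{\frac{33468238}{415}} = \frac{415}{33468238}$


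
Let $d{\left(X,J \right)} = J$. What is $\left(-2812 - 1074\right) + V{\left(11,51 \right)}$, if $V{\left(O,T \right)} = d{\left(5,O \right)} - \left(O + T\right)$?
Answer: $-3937$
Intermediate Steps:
$V{\left(O,T \right)} = - T$ ($V{\left(O,T \right)} = O - \left(O + T\right) = - T$)
$\left(-2812 - 1074\right) + V{\left(11,51 \right)} = \left(-2812 - 1074\right) - 51 = -3886 - 51 = -3937$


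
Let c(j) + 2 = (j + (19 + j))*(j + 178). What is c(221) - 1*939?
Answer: 182998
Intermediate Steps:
c(j) = -2 + (19 + 2*j)*(178 + j) (c(j) = -2 + (j + (19 + j))*(j + 178) = -2 + (19 + 2*j)*(178 + j))
c(221) - 1*939 = (3380 + 2*221² + 375*221) - 1*939 = (3380 + 2*48841 + 82875) - 939 = (3380 + 97682 + 82875) - 939 = 183937 - 939 = 182998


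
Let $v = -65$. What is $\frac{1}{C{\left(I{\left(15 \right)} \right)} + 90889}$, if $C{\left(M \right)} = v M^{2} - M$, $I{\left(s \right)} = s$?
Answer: $\frac{1}{76249} \approx 1.3115 \cdot 10^{-5}$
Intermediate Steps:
$C{\left(M \right)} = - M - 65 M^{2}$ ($C{\left(M \right)} = - 65 M^{2} - M = - M - 65 M^{2}$)
$\frac{1}{C{\left(I{\left(15 \right)} \right)} + 90889} = \frac{1}{15 \left(-1 - 975\right) + 90889} = \frac{1}{15 \left(-976\right) + 90889} = \frac{1}{-14640 + 90889} = \frac{1}{76249}$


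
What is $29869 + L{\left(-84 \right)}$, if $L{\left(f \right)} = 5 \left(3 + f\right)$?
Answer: $29464$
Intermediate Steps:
$L{\left(f \right)} = 15 + 5 f$
$29869 + L{\left(-84 \right)} = 29869 + \left(15 + 5 \left(-84\right)\right) = 29869 + \left(15 - 420\right) = 29869 - 405 = 29464$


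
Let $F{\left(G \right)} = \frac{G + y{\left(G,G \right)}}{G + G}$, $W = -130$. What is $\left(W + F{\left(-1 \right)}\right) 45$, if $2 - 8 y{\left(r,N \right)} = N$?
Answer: $- \frac{93375}{16} \approx -5835.9$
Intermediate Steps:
$y{\left(r,N \right)} = \frac{1}{4} - \frac{N}{8}$
$F{\left(G \right)} = \frac{\frac{1}{4} + \frac{7 G}{8}}{2 G}$ ($F{\left(G \right)} = \frac{G - \left(- \frac{1}{4} + \frac{G}{8}\right)}{G + G} = \frac{\frac{1}{4} + \frac{7 G}{8}}{2 G}$)
$\left(W + F{\left(-1 \right)}\right) 45 = \left(-130 + \frac{2 + 7 \left(-1\right)}{16 \left(-1\right)}\right) 45 = \left(-130 + \frac{1}{16} \left(-1\right) \left(2 - 7\right)\right) 45 = \left(-130 + \frac{1}{16} \left(-1\right) \left(-5\right)\right) 45 = \left(-130 + \frac{5}{16}\right) 45 = \left(- \frac{2075}{16}\right) 45 = - \frac{93375}{16}$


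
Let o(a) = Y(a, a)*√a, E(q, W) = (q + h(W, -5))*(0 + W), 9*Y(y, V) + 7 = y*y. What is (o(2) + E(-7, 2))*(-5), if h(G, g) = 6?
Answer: 10 + 5*√2/3 ≈ 12.357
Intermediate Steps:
Y(y, V) = -7/9 + y²/9 (Y(y, V) = -7/9 + (y*y)/9 = -7/9 + y²/9)
E(q, W) = W*(6 + q) (E(q, W) = (q + 6)*(0 + W) = (6 + q)*W = W*(6 + q))
o(a) = √a*(-7/9 + a²/9) (o(a) = (-7/9 + a²/9)*√a = √a*(-7/9 + a²/9))
(o(2) + E(-7, 2))*(-5) = (√2*(-7 + 2²)/9 + 2*(6 - 7))*(-5) = (√2*(-7 + 4)/9 + 2*(-1))*(-5) = ((⅑)*√2*(-3) - 2)*(-5) = (-√2/3 - 2)*(-5) = (-2 - √2/3)*(-5) = 10 + 5*√2/3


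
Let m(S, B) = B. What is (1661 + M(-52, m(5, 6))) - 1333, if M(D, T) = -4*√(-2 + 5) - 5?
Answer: 323 - 4*√3 ≈ 316.07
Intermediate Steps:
M(D, T) = -5 - 4*√3 (M(D, T) = -4*√3 - 5 = -5 - 4*√3)
(1661 + M(-52, m(5, 6))) - 1333 = (1661 + (-5 - 4*√3)) - 1333 = (1656 - 4*√3) - 1333 = 323 - 4*√3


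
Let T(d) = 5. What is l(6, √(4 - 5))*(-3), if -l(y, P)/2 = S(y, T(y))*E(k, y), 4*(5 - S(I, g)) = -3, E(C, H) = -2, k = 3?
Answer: -69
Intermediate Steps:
S(I, g) = 23/4 (S(I, g) = 5 - ¼*(-3) = 5 + ¾ = 23/4)
l(y, P) = 23 (l(y, P) = -23*(-2)/2 = -2*(-23/2) = 23)
l(6, √(4 - 5))*(-3) = 23*(-3) = -69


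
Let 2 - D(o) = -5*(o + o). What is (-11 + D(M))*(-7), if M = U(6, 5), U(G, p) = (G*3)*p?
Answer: -6237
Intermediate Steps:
U(G, p) = 3*G*p (U(G, p) = (3*G)*p = 3*G*p)
M = 90 (M = 3*6*5 = 90)
D(o) = 2 + 10*o (D(o) = 2 - (-5)*(o + o) = 2 - (-5)*2*o = 2 - (-10)*o = 2 + 10*o)
(-11 + D(M))*(-7) = (-11 + (2 + 10*90))*(-7) = (-11 + (2 + 900))*(-7) = (-11 + 902)*(-7) = 891*(-7) = -6237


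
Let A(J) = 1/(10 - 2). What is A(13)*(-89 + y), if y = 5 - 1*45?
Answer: -129/8 ≈ -16.125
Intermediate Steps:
y = -40 (y = 5 - 45 = -40)
A(J) = 1/8
A(13)*(-89 + y) = (-89 - 40)/8 = (1/8)*(-129) = -129/8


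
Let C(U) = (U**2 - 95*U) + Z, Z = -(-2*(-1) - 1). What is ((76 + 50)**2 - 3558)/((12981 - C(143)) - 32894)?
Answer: -6159/13388 ≈ -0.46004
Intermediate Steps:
Z = -1 (Z = -(2 - 1) = -1*1 = -1)
C(U) = -1 + U**2 - 95*U (C(U) = (U**2 - 95*U) - 1 = -1 + U**2 - 95*U)
((76 + 50)**2 - 3558)/((12981 - C(143)) - 32894) = ((76 + 50)**2 - 3558)/((12981 - (-1 + 143**2 - 95*143)) - 32894) = (126**2 - 3558)/((12981 - (-1 + 20449 - 13585)) - 32894) = (15876 - 3558)/((12981 - 1*6863) - 32894) = 12318/((12981 - 6863) - 32894) = 12318/(6118 - 32894) = 12318/(-26776) = 12318*(-1/26776) = -6159/13388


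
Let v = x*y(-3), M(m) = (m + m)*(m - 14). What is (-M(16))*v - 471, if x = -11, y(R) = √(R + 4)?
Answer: 233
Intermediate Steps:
y(R) = √(4 + R)
M(m) = 2*m*(-14 + m) (M(m) = (2*m)*(-14 + m) = 2*m*(-14 + m))
v = -11 (v = -11*√(4 - 3) = -11*√1 = -11*1 = -11)
(-M(16))*v - 471 = -2*16*(-14 + 16)*(-11) - 471 = -2*16*2*(-11) - 471 = -1*64*(-11) - 471 = -64*(-11) - 471 = 704 - 471 = 233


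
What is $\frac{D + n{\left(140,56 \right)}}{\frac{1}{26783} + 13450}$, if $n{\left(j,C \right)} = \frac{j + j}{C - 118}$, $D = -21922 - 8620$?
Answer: $- \frac{25361947586}{11167171881} \approx -2.2711$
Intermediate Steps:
$D = -30542$
$n{\left(j,C \right)} = \frac{2 j}{-118 + C}$
$\frac{D + n{\left(140,56 \right)}}{\frac{1}{26783} + 13450} = \frac{-30542 + 2 \cdot 140 \frac{1}{-118 + 56}}{\frac{1}{26783} + 13450} = \frac{-30542 + 2 \cdot 140 \frac{1}{-62}}{\frac{1}{26783} + 13450} = \frac{-30542 + 2 \cdot 140 \left(- \frac{1}{62}\right)}{\frac{360231351}{26783}} = \left(-30542 - \frac{140}{31}\right) \frac{26783}{360231351} = \left(- \frac{946942}{31}\right) \frac{26783}{360231351} = - \frac{25361947586}{11167171881}$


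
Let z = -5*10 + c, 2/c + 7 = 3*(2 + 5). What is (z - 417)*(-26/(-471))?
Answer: -84968/3297 ≈ -25.771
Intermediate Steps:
c = 1/7 (c = 2/(-7 + 3*(2 + 5)) = 2/(-7 + 3*7) = 2/(-7 + 21) = 2/14 = 2*(1/14) = 1/7 ≈ 0.14286)
z = -349/7 (z = -5*10 + 1/7 = -50 + 1/7 = -349/7 ≈ -49.857)
(z - 417)*(-26/(-471)) = (-349/7 - 417)*(-26/(-471)) = -(-84968)*(-1)/(7*471) = -3268/7*26/471 = -84968/3297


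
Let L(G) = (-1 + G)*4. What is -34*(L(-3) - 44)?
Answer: 2040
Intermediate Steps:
L(G) = -4 + 4*G
-34*(L(-3) - 44) = -34*((-4 + 4*(-3)) - 44) = -34*((-4 - 12) - 44) = -34*(-16 - 44) = -34*(-60) = 2040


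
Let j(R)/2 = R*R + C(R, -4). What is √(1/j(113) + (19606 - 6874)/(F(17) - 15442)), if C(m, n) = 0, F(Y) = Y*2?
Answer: I*√4348672707/72546 ≈ 0.909*I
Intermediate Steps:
F(Y) = 2*Y
j(R) = 2*R² (j(R) = 2*(R*R + 0) = 2*(R² + 0) = 2*R²)
√(1/j(113) + (19606 - 6874)/(F(17) - 15442)) = √(1/(2*113²) + (19606 - 6874)/(2*17 - 15442)) = √(1/(2*12769) + 12732/(34 - 15442)) = √(1/25538 + 12732/(-15408)) = √(1/25538 + 12732*(-1/15408)) = √(1/25538 - 1061/1284) = √(-13547267/16395396) = I*√4348672707/72546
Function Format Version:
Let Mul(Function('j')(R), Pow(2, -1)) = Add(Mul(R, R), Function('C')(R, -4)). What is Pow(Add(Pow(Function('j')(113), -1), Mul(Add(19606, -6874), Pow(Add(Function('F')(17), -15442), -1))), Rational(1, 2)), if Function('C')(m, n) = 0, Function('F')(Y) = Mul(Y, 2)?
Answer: Mul(Rational(1, 72546), I, Pow(4348672707, Rational(1, 2))) ≈ Mul(0.90900, I)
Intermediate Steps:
Function('F')(Y) = Mul(2, Y)
Function('j')(R) = Mul(2, Pow(R, 2)) (Function('j')(R) = Mul(2, Add(Mul(R, R), 0)) = Mul(2, Add(Pow(R, 2), 0)) = Mul(2, Pow(R, 2)))
Pow(Add(Pow(Function('j')(113), -1), Mul(Add(19606, -6874), Pow(Add(Function('F')(17), -15442), -1))), Rational(1, 2)) = Pow(Add(Pow(Mul(2, Pow(113, 2)), -1), Mul(Add(19606, -6874), Pow(Add(Mul(2, 17), -15442), -1))), Rational(1, 2)) = Pow(Add(Pow(Mul(2, 12769), -1), Mul(12732, Pow(Add(34, -15442), -1))), Rational(1, 2)) = Pow(Add(Pow(25538, -1), Mul(12732, Pow(-15408, -1))), Rational(1, 2)) = Pow(Add(Rational(1, 25538), Mul(12732, Rational(-1, 15408))), Rational(1, 2)) = Pow(Add(Rational(1, 25538), Rational(-1061, 1284)), Rational(1, 2)) = Pow(Rational(-13547267, 16395396), Rational(1, 2)) = Mul(Rational(1, 72546), I, Pow(4348672707, Rational(1, 2)))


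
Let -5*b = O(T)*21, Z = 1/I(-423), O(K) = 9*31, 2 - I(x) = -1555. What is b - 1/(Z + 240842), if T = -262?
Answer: -439414449498/374990995 ≈ -1171.8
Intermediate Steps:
I(x) = 1557 (I(x) = 2 - 1*(-1555) = 2 + 1555 = 1557)
O(K) = 279
Z = 1/1557 ≈ 0.00064226
b = -5859/5 (b = -279*21/5 = -⅕*5859 = -5859/5 ≈ -1171.8)
b - 1/(Z + 240842) = -5859/5 - 1/(1/1557 + 240842) = -5859/5 - 1/374990995/1557 = -5859/5 - 1*1557/374990995 = -5859/5 - 1557/374990995 = -439414449498/374990995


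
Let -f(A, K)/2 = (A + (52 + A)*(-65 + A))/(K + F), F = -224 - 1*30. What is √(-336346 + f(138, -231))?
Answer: I*√79103400090/485 ≈ 579.9*I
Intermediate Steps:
F = -254 (F = -224 - 30 = -254)
f(A, K) = -2*(A + (-65 + A)*(52 + A))/(-254 + K) (f(A, K) = -2*(A + (52 + A)*(-65 + A))/(K - 254) = -2*(A + (-65 + A)*(52 + A))/(-254 + K))
√(-336346 + f(138, -231)) = √(-336346 + 2*(3380 - 1*138² + 12*138)/(-254 - 231)) = √(-336346 + 2*(3380 - 1*19044 + 1656)/(-485)) = √(-336346 + 2*(-1/485)*(3380 - 19044 + 1656)) = √(-336346 + 2*(-1/485)*(-14008)) = √(-336346 + 28016/485) = √(-163099794/485) = I*√79103400090/485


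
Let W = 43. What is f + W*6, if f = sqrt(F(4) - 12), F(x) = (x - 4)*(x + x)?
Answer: 258 + 2*I*sqrt(3) ≈ 258.0 + 3.4641*I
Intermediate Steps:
F(x) = 2*x*(-4 + x) (F(x) = (-4 + x)*(2*x) = 2*x*(-4 + x))
f = 2*I*sqrt(3) (f = sqrt(2*4*(-4 + 4) - 12) = sqrt(2*4*0 - 12) = sqrt(0 - 12) = sqrt(-12) = 2*I*sqrt(3) ≈ 3.4641*I)
f + W*6 = 2*I*sqrt(3) + 43*6 = 2*I*sqrt(3) + 258 = 258 + 2*I*sqrt(3)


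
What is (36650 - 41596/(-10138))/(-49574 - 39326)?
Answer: -46449912/112658525 ≈ -0.41231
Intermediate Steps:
(36650 - 41596/(-10138))/(-49574 - 39326) = (36650 - 41596*(-1/10138))/(-88900) = (36650 + 20798/5069)*(-1/88900) = (185799648/5069)*(-1/88900) = -46449912/112658525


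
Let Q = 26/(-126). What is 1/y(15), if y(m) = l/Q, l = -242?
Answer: 13/15246 ≈ 0.00085268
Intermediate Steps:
Q = -13/63 (Q = 26*(-1/126) = -13/63 ≈ -0.20635)
y(m) = 15246/13 (y(m) = -242/(-13/63) = -242*(-63/13) = 15246/13)
1/y(15) = 1/(15246/13) = 13/15246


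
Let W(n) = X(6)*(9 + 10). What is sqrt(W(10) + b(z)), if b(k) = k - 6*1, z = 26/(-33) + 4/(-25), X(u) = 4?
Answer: 2*sqrt(469986)/165 ≈ 8.3098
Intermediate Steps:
z = -782/825 (z = 26*(-1/33) + 4*(-1/25) = -26/33 - 4/25 = -782/825 ≈ -0.94788)
b(k) = -6 + k (b(k) = k - 6 = -6 + k)
W(n) = 76 (W(n) = 4*(9 + 10) = 4*19 = 76)
sqrt(W(10) + b(z)) = sqrt(76 + (-6 - 782/825)) = sqrt(76 - 5732/825) = sqrt(56968/825) = 2*sqrt(469986)/165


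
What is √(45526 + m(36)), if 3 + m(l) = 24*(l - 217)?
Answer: √41179 ≈ 202.93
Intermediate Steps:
m(l) = -5211 + 24*l (m(l) = -3 + 24*(l - 217) = -3 + 24*(-217 + l) = -3 + (-5208 + 24*l) = -5211 + 24*l)
√(45526 + m(36)) = √(45526 + (-5211 + 24*36)) = √(45526 + (-5211 + 864)) = √(45526 - 4347) = √41179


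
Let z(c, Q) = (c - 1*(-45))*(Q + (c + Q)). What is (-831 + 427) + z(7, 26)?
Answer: 2664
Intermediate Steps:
z(c, Q) = (45 + c)*(c + 2*Q) (z(c, Q) = (c + 45)*(Q + (Q + c)) = (45 + c)*(c + 2*Q))
(-831 + 427) + z(7, 26) = (-831 + 427) + (7² + 45*7 + 90*26 + 2*26*7) = -404 + (49 + 315 + 2340 + 364) = -404 + 3068 = 2664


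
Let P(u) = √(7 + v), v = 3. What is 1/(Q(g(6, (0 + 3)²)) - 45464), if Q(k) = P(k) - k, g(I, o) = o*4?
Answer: -4550/207024999 - √10/2070249990 ≈ -2.1980e-5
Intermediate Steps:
P(u) = √10 (P(u) = √(7 + 3) = √10)
g(I, o) = 4*o
Q(k) = √10 - k
1/(Q(g(6, (0 + 3)²)) - 45464) = 1/((√10 - 4*(0 + 3)²) - 45464) = 1/((√10 - 4*3²) - 45464) = 1/((√10 - 4*9) - 45464) = 1/((√10 - 1*36) - 45464) = 1/((√10 - 36) - 45464) = 1/((-36 + √10) - 45464) = 1/(-45500 + √10)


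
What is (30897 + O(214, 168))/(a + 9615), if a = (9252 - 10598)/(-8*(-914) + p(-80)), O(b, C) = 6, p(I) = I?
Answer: 111745248/34767167 ≈ 3.2141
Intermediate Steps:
a = -673/3616 (a = (9252 - 10598)/(-8*(-914) - 80) = -1346/(7312 - 80) = -1346/7232 = -1346*1/7232 = -673/3616 ≈ -0.18612)
(30897 + O(214, 168))/(a + 9615) = (30897 + 6)/(-673/3616 + 9615) = 30903/(34767167/3616) = 30903*(3616/34767167) = 111745248/34767167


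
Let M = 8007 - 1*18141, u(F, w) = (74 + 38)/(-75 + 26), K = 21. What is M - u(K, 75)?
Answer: -70922/7 ≈ -10132.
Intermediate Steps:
u(F, w) = -16/7 (u(F, w) = 112/(-49) = 112*(-1/49) = -16/7)
M = -10134 (M = 8007 - 18141 = -10134)
M - u(K, 75) = -10134 - 1*(-16/7) = -10134 + 16/7 = -70922/7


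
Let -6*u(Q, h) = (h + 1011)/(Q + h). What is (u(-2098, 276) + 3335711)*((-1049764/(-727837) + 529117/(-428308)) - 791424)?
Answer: -2998929242472001732094088873/1135974765296624 ≈ -2.6400e+12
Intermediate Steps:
u(Q, h) = -(1011 + h)/(6*(Q + h)) (u(Q, h) = -(h + 1011)/(6*(Q + h)) = -(1011 + h)/(6*(Q + h)))
(u(-2098, 276) + 3335711)*((-1049764/(-727837) + 529117/(-428308)) - 791424) = ((-1011 - 1*276)/(6*(-2098 + 276)) + 3335711)*((-1049764/(-727837) + 529117/(-428308)) - 791424) = ((⅙)*(-1011 - 276)/(-1822) + 3335711)*((-1049764*(-1/727837) + 529117*(-1/428308)) - 791424) = ((⅙)*(-1/1822)*(-1287) + 3335711)*((1049764/727837 - 529117/428308) - 791424) = (429/3644 + 3335711)*(64511389383/311738409796 - 791424) = (12155331313/3644)*(-246717194723000121/311738409796) = -2998929242472001732094088873/1135974765296624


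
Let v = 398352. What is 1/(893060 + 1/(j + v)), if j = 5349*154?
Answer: 1222098/1091406839881 ≈ 1.1197e-6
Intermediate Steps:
j = 823746
1/(893060 + 1/(j + v)) = 1/(893060 + 1/(823746 + 398352)) = 1/(893060 + 1/1222098) = 1/(1091406839881/1222098) = 1222098/1091406839881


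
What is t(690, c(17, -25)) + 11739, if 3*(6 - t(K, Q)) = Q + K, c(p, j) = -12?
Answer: 11519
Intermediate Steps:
t(K, Q) = 6 - K/3 - Q/3 (t(K, Q) = 6 - (Q + K)/3 = 6 - (K + Q)/3 = 6 + (-K/3 - Q/3) = 6 - K/3 - Q/3)
t(690, c(17, -25)) + 11739 = (6 - ⅓*690 - ⅓*(-12)) + 11739 = (6 - 230 + 4) + 11739 = -220 + 11739 = 11519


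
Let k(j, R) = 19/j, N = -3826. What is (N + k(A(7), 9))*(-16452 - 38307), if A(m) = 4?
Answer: 836991315/4 ≈ 2.0925e+8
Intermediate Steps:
(N + k(A(7), 9))*(-16452 - 38307) = (-3826 + 19/4)*(-16452 - 38307) = (-3826 + 19*(1/4))*(-54759) = (-3826 + 19/4)*(-54759) = -15285/4*(-54759) = 836991315/4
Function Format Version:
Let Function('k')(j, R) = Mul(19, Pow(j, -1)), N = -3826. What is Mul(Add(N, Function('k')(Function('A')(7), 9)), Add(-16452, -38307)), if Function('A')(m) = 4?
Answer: Rational(836991315, 4) ≈ 2.0925e+8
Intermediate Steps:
Mul(Add(N, Function('k')(Function('A')(7), 9)), Add(-16452, -38307)) = Mul(Add(-3826, Mul(19, Pow(4, -1))), Add(-16452, -38307)) = Mul(Add(-3826, Mul(19, Rational(1, 4))), -54759) = Mul(Add(-3826, Rational(19, 4)), -54759) = Mul(Rational(-15285, 4), -54759) = Rational(836991315, 4)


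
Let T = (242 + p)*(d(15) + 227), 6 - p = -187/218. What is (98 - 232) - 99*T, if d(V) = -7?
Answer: -590807996/109 ≈ -5.4203e+6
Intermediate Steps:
p = 1495/218 (p = 6 - (-187)/218 = 6 - 1*(-187/218) = 6 + 187/218 = 1495/218 ≈ 6.8578)
T = 5967610/109 (T = (242 + 1495/218)*(-7 + 227) = (54251/218)*220 = 5967610/109 ≈ 54749.)
(98 - 232) - 99*T = (98 - 232) - 99*5967610/109 = -134 - 590793390/109 = -590807996/109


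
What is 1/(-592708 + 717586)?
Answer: 1/124878 ≈ 8.0078e-6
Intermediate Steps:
1/(-592708 + 717586) = 1/124878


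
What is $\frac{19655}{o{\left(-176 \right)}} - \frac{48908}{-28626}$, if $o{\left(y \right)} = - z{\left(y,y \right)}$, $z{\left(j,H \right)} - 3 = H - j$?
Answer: $- \frac{93749551}{14313} \approx -6550.0$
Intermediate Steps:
$z{\left(j,H \right)} = 3 + H - j$ ($z{\left(j,H \right)} = 3 + \left(H - j\right) = 3 + H - j$)
$o{\left(y \right)} = -3$ ($o{\left(y \right)} = - (3 + y - y) = \left(-1\right) 3 = -3$)
$\frac{19655}{o{\left(-176 \right)}} - \frac{48908}{-28626} = \frac{19655}{-3} - \frac{48908}{-28626} = 19655 \left(- \frac{1}{3}\right) - - \frac{24454}{14313} = - \frac{19655}{3} + \frac{24454}{14313} = - \frac{93749551}{14313}$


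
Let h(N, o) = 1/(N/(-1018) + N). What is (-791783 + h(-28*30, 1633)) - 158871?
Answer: -406062350069/427140 ≈ -9.5065e+5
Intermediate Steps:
h(N, o) = 1018/(1017*N) (h(N, o) = 1/(N*(-1/1018) + N) = 1/(-N/1018 + N) = 1/(1017*N/1018) = 1018/(1017*N))
(-791783 + h(-28*30, 1633)) - 158871 = (-791783 + 1018/(1017*((-28*30)))) - 158871 = (-791783 + (1018/1017)/(-840)) - 158871 = (-791783 + (1018/1017)*(-1/840)) - 158871 = (-791783 - 509/427140) - 158871 = -338202191129/427140 - 158871 = -406062350069/427140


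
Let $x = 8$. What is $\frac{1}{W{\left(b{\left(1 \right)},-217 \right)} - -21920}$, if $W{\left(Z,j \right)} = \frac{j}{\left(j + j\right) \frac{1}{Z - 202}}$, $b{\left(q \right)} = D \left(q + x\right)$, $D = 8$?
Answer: $\frac{1}{21855} \approx 4.5756 \cdot 10^{-5}$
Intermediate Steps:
$b{\left(q \right)} = 64 + 8 q$ ($b{\left(q \right)} = 8 \left(q + 8\right) = 8 \left(8 + q\right) = 64 + 8 q$)
$W{\left(Z,j \right)} = -101 + \frac{Z}{2}$ ($W{\left(Z,j \right)} = \frac{j}{2 j \frac{1}{-202 + Z}} = j \frac{-202 + Z}{2 j} = -101 + \frac{Z}{2}$)
$\frac{1}{W{\left(b{\left(1 \right)},-217 \right)} - -21920} = \frac{1}{\left(-101 + \frac{64 + 8 \cdot 1}{2}\right) - -21920} = \frac{1}{\left(-101 + \frac{64 + 8}{2}\right) + 21920} = \frac{1}{\left(-101 + \frac{1}{2} \cdot 72\right) + 21920} = \frac{1}{\left(-101 + 36\right) + 21920} = \frac{1}{-65 + 21920} = \frac{1}{21855}$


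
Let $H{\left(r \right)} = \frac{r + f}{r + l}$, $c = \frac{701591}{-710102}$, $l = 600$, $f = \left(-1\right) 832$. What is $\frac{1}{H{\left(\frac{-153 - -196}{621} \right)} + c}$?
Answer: $- \frac{264614539586}{628302261171} \approx -0.42116$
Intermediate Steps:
$f = -832$
$c = - \frac{701591}{710102}$ ($c = 701591 \left(- \frac{1}{710102}\right) = - \frac{701591}{710102} \approx -0.98801$)
$H{\left(r \right)} = \frac{-832 + r}{600 + r}$ ($H{\left(r \right)} = \frac{r - 832}{r + 600} = \frac{-832 + r}{600 + r}$)
$\frac{1}{H{\left(\frac{-153 - -196}{621} \right)} + c} = \frac{1}{\frac{-832 + \frac{-153 - -196}{621}}{600 + \frac{-153 - -196}{621}} - \frac{701591}{710102}} = \frac{1}{\frac{-832 + \left(-153 + 196\right) \frac{1}{621}}{600 + \left(-153 + 196\right) \frac{1}{621}} - \frac{701591}{710102}} = \frac{1}{\frac{-832 + 43 \cdot \frac{1}{621}}{600 + 43 \cdot \frac{1}{621}} - \frac{701591}{710102}} = \frac{1}{\frac{-832 + \frac{43}{621}}{600 + \frac{43}{621}} - \frac{701591}{710102}} = \frac{1}{\frac{1}{\frac{372643}{621}} \left(- \frac{516629}{621}\right) - \frac{701591}{710102}} = \frac{1}{\frac{621}{372643} \left(- \frac{516629}{621}\right) - \frac{701591}{710102}} = \frac{1}{- \frac{516629}{372643} - \frac{701591}{710102}} = \frac{1}{- \frac{628302261171}{264614539586}} = - \frac{264614539586}{628302261171}$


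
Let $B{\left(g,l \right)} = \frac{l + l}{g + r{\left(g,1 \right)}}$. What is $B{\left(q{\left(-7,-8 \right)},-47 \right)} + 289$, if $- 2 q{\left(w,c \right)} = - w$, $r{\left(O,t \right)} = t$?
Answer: $\frac{1633}{5} \approx 326.6$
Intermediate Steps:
$q{\left(w,c \right)} = \frac{w}{2}$ ($q{\left(w,c \right)} = - \frac{\left(-1\right) w}{2} = \frac{w}{2}$)
$B{\left(g,l \right)} = \frac{2 l}{1 + g}$ ($B{\left(g,l \right)} = \frac{l + l}{g + 1} = \frac{2 l}{1 + g}$)
$B{\left(q{\left(-7,-8 \right)},-47 \right)} + 289 = 2 \left(-47\right) \frac{1}{1 + \frac{1}{2} \left(-7\right)} + 289 = 2 \left(-47\right) \frac{1}{1 - \frac{7}{2}} + 289 = 2 \left(-47\right) \frac{1}{- \frac{5}{2}} + 289 = 2 \left(-47\right) \left(- \frac{2}{5}\right) + 289 = \frac{188}{5} + 289 = \frac{1633}{5}$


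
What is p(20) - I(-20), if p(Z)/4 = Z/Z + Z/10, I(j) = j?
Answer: 32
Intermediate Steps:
p(Z) = 4 + 2*Z/5 (p(Z) = 4*(Z/Z + Z/10) = 4*(1 + Z*(1/10)) = 4*(1 + Z/10) = 4 + 2*Z/5)
p(20) - I(-20) = (4 + (2/5)*20) - 1*(-20) = (4 + 8) + 20 = 12 + 20 = 32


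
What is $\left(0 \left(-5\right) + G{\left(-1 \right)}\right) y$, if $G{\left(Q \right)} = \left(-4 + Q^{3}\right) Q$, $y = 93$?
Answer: $465$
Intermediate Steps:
$G{\left(Q \right)} = Q \left(-4 + Q^{3}\right)$
$\left(0 \left(-5\right) + G{\left(-1 \right)}\right) y = \left(0 \left(-5\right) - \left(-4 + \left(-1\right)^{3}\right)\right) 93 = \left(0 - \left(-4 - 1\right)\right) 93 = \left(0 - -5\right) 93 = \left(0 + 5\right) 93 = 5 \cdot 93 = 465$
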